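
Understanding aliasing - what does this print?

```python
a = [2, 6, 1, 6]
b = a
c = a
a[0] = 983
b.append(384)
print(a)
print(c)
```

Key concept: multiple aliases.
Step by step:
`a = [2, 6, 1, 6]` → a = [2, 6, 1, 6]
`b = a` → b = [2, 6, 1, 6] (same object as a)
`c = a` → c = [2, 6, 1, 6] (same object as a, b)
`a[0] = 983` → a = [983, 6, 1, 6] (same object as b, c); b = [983, 6, 1, 6] (same object as a, c); c = [983, 6, 1, 6] (same object as a, b)
`b.append(384)` → a = [983, 6, 1, 6, 384] (same object as b, c); b = [983, 6, 1, 6, 384] (same object as a, c); c = [983, 6, 1, 6, 384] (same object as a, b)
`print(a)` → prints [983, 6, 1, 6, 384]
`print(c)` → prints [983, 6, 1, 6, 384]

Answer:
[983, 6, 1, 6, 384]
[983, 6, 1, 6, 384]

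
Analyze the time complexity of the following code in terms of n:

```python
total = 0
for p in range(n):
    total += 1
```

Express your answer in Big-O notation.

Each loop level contributes: n. Multiplying the contributions gives O(n).

Answer: O(n)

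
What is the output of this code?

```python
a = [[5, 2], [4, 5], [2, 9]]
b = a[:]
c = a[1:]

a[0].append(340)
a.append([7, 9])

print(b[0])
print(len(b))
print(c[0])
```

Key concept: slice with nested mutation.
Step by step:
`a = [[5, 2], [4, 5], [2, 9]]` → a = [[5, 2], [4, 5], [2, 9]]
`b = a[:]` → b = [[5, 2], [4, 5], [2, 9]]
`c = a[1:]` → c = [[4, 5], [2, 9]]
`a[0].append(340)` → a = [[5, 2, 340], [4, 5], [2, 9]]; b = [[5, 2, 340], [4, 5], [2, 9]]
`a.append([7, 9])` → a = [[5, 2, 340], [4, 5], [2, 9], [7, 9]]
`print(b[0])` → prints [5, 2, 340]
`print(len(b))` → prints 3
`print(c[0])` → prints [4, 5]

Answer:
[5, 2, 340]
3
[4, 5]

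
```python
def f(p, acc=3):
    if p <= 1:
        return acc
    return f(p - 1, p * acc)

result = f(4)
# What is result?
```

Accumulator trace (n, acc): (4, 3) -> (3, 12) -> (2, 36) -> (1, 72) -> return 72

Answer: 72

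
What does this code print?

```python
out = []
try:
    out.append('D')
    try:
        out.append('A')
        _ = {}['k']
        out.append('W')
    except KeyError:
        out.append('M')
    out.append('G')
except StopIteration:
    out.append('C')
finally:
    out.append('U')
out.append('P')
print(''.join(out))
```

Execution trace: 'D' (try body) → 'A' (inner try body) → 'M' (inner except KeyError) → 'G' (try body, no exception) → 'U' (finally) → 'P' (after the try/except). Output: DAMGUP

Answer: DAMGUP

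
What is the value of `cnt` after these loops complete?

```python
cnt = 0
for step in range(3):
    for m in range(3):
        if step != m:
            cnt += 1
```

3² - 3 (exclude diagonal)
`cnt` takes the values: 0 → 1 → 2 → 3 → 4 → 5 → 6

Answer: 6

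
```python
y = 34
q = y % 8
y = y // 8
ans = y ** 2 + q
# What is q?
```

Trace:
`y = 34` → y = 34
`q = y % 8` → q = 2
`y = y // 8` → y = 4
`ans = y ** 2 + q` → ans = 18
So q = 2

Answer: 2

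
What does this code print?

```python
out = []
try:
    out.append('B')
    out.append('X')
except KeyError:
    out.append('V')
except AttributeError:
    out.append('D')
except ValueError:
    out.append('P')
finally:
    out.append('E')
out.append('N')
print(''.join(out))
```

Execution trace: 'B' (try body) → 'X' (try body, no exception) → 'E' (finally) → 'N' (after the try/except). Output: BXEN

Answer: BXEN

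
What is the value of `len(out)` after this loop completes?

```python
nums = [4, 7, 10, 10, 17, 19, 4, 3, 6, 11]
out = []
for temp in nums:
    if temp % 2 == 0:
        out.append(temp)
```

Count even numbers in [4, 7, 10, 10, 17, 19, 4, 3, 6, 11]
`out` takes the values: [] → [4] → [4, 10] → [4, 10, 10] → [4, 10, 10, 4] → [4, 10, 10, 4, 6]
So `len(out)` = 5

Answer: 5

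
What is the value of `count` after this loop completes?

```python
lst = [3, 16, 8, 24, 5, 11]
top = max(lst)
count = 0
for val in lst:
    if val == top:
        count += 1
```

Count of max value 24 in [3, 16, 8, 24, 5, 11]
`count` takes the values: 0 → 1

Answer: 1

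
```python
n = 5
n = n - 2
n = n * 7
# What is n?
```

Trace:
`n = 5` → n = 5
`n = n - 2` → n = 3
`n = n * 7` → n = 21
So n = 21

Answer: 21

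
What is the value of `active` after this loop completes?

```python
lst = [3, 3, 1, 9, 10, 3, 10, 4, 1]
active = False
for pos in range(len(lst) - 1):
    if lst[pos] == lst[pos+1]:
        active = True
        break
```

Check consecutive duplicates in [3, 3, 1, 9, 10, 3, 10, 4, 1]
`active` takes the values: False → True

Answer: True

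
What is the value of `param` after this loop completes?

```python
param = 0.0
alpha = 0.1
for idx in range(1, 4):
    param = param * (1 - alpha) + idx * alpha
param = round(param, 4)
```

Moving average with lr=0.1
`param` takes the values: 0.0 → 0.1 → 0.29 → 0.561

Answer: 0.561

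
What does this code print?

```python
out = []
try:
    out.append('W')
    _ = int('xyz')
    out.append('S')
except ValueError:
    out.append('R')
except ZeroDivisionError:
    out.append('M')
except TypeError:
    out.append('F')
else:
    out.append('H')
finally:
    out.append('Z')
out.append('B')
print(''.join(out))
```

Execution trace: 'W' (try body) → 'R' (except ValueError) → 'Z' (finally) → 'B' (after the try/except). Output: WRZB

Answer: WRZB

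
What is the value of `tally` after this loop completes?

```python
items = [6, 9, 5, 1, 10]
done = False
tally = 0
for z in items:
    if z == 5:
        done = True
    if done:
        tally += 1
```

Count elements after first 5 in [6, 9, 5, 1, 10]
`tally` takes the values: 0 → 1 → 2 → 3

Answer: 3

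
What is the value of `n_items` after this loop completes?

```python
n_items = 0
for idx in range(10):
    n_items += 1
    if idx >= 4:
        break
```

Loop breaks when idx reaches 4, n_items is 5
`n_items` takes the values: 0 → 1 → 2 → 3 → 4 → 5

Answer: 5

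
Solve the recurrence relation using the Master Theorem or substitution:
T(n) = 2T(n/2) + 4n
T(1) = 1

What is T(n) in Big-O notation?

By Master Theorem: a=2, b=2, f(n)=4n. Since log_2(2) = 1 and f(n) = Θ(n^1), Case 2 applies. T(n) = O(n log n).

Answer: O(n log n)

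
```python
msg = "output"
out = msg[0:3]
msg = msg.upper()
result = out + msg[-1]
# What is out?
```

Trace:
`msg = "output"` → msg = 'output'
`out = msg[0:3]` → out = 'out'
`msg = msg.upper()` → msg = 'OUTPUT'
`result = out + msg[-1]` → result = 'outT'
So out = 'out'

Answer: 'out'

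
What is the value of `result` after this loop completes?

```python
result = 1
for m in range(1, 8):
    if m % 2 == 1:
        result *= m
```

Product of odd numbers 1 to 7
`result` takes the values: 1 → 3 → 15 → 105

Answer: 105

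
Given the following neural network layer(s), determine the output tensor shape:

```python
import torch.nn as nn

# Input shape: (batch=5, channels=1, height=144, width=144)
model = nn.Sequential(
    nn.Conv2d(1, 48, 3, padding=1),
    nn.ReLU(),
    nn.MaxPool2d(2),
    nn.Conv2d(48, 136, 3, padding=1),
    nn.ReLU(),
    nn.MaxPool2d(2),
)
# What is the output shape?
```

Input: (5, 1, 144, 144) -> after first Conv2d: (5, 48, 144, 144) -> after first MaxPool2d: (5, 48, 72, 72) -> after second Conv2d: (5, 136, 72, 72) -> Output: (5, 136, 36, 36)

Answer: (5, 136, 36, 36)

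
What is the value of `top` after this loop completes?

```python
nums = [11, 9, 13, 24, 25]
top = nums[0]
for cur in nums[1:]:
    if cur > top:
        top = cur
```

Maximum of [11, 9, 13, 24, 25]
`top` takes the values: 11 → 13 → 24 → 25

Answer: 25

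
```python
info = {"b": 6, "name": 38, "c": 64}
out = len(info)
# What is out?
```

Trace:
`info = {"b": 6, "name": 38, "c": 64}` → info = {'b': 6, 'name': 38, 'c': 64}
`out = len(info)` → out = 3
So out = 3

Answer: 3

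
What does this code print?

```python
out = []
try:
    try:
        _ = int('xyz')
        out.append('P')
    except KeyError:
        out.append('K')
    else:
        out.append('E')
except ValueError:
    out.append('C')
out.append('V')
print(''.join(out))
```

Execution trace: 'C' (outer except ValueError) → 'V' (after the try/except). Output: CV

Answer: CV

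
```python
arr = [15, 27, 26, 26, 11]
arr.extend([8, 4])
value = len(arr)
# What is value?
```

Trace:
`arr = [15, 27, 26, 26, 11]` → arr = [15, 27, 26, 26, 11]
`arr.extend([8, 4])` → arr = [15, 27, 26, 26, 11, 8, 4]
`value = len(arr)` → value = 7
So value = 7

Answer: 7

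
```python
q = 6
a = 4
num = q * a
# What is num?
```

Trace:
`q = 6` → q = 6
`a = 4` → a = 4
`num = q * a` → num = 24
So num = 24

Answer: 24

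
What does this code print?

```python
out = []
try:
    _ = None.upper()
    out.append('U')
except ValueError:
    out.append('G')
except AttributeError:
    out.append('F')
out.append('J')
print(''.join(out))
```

Execution trace: 'F' (except AttributeError) → 'J' (after the try/except). Output: FJ

Answer: FJ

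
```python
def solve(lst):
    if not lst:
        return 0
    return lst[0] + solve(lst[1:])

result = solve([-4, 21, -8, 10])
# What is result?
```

(-4) + 21 + (-8) + 10 + 0 = 19

Answer: 19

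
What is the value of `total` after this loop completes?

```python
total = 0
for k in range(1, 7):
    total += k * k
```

Sum of squares 1² to 6² = 91
`total` takes the values: 0 → 1 → 5 → 14 → 30 → 55 → 91

Answer: 91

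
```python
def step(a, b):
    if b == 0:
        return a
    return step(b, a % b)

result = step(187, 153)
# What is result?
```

step(187, 153) -> step(153, 34) -> step(34, 17) -> step(17, 0) -> 17

Answer: 17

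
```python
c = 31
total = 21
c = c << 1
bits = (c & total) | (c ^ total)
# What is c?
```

Trace:
`c = 31` → c = 31
`total = 21` → total = 21
`c = c << 1` → c = 62
`bits = (c & total) | (c ^ total)` → bits = 63
So c = 62

Answer: 62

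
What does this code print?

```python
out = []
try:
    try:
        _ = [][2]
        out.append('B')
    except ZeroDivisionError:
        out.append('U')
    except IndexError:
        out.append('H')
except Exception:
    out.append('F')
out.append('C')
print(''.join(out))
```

Execution trace: 'H' (inner except IndexError) → 'C' (after the try/except). Output: HC

Answer: HC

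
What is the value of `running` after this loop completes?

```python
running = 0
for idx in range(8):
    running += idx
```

Sum of 0 to 7 = 28
`running` takes the values: 0 → 1 → 3 → 6 → 10 → 15 → 21 → 28

Answer: 28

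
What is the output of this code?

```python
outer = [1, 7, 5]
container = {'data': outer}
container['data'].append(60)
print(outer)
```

Key concept: dict holds reference to list.
Step by step:
`outer = [1, 7, 5]` → outer = [1, 7, 5]
`container = {'data': outer}` → container = {'data': [1, 7, 5]}
`container['data'].append(60)` → outer = [1, 7, 5, 60]; container = {'data': [1, 7, 5, 60]}
`print(outer)` → prints [1, 7, 5, 60]

Answer: [1, 7, 5, 60]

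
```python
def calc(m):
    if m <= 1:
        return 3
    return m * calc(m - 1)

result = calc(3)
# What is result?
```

calc(3) = 3 * 2 * 3 = 18

Answer: 18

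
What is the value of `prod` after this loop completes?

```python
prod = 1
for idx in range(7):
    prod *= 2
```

2^7 = 128
`prod` takes the values: 1 → 2 → 4 → 8 → 16 → 32 → 64 → 128

Answer: 128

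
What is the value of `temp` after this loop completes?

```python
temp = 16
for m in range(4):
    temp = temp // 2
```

Halve 4 times: 16 // 2^4 = 1
`temp` takes the values: 16 → 8 → 4 → 2 → 1

Answer: 1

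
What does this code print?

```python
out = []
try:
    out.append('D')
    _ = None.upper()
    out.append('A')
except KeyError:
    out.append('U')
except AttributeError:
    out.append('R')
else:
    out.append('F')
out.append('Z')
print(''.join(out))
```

Execution trace: 'D' (try body) → 'R' (except AttributeError) → 'Z' (after the try/except). Output: DRZ

Answer: DRZ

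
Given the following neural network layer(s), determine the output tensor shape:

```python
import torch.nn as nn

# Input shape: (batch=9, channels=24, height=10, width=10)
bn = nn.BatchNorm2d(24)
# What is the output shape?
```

Input: (9, 24, 10, 10) -> Output: (9, 24, 10, 10)

Answer: (9, 24, 10, 10)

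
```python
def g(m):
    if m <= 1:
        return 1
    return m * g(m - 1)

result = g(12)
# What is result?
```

g(12) = 12 * 11 * 10 * 9 * 8 * 7 * 6 * 5 * 4 * 3 * 2 * 1 = 479001600

Answer: 479001600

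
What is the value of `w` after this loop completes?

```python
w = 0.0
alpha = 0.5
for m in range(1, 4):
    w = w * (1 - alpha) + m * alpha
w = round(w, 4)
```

Moving average with lr=0.5
`w` takes the values: 0.0 → 0.5 → 1.25 → 2.125

Answer: 2.125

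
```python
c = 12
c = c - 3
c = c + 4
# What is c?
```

Trace:
`c = 12` → c = 12
`c = c - 3` → c = 9
`c = c + 4` → c = 13
So c = 13

Answer: 13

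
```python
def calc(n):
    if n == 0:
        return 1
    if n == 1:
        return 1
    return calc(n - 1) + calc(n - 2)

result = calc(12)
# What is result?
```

Build up from base cases: calc(0)=1, calc(1)=1, calc(2)=2, calc(3)=3, calc(4)=5, calc(5)=8, calc(6)=13, ..., calc(12)=233

Answer: 233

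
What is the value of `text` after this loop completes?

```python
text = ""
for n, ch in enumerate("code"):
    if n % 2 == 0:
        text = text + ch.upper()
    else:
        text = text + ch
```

Uppercase even positions in 'code'
`text` takes the values: "" → "C" → "Co" → "CoD" → "CoDe"

Answer: "CoDe"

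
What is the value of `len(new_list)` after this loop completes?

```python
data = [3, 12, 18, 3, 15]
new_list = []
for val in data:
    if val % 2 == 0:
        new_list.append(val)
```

Count even numbers in [3, 12, 18, 3, 15]
`new_list` takes the values: [] → [12] → [12, 18]
So `len(new_list)` = 2

Answer: 2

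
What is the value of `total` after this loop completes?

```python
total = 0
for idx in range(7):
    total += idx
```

Sum of 0 to 6 = 21
`total` takes the values: 0 → 1 → 3 → 6 → 10 → 15 → 21

Answer: 21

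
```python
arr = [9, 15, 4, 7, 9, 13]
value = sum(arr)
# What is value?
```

Trace:
`arr = [9, 15, 4, 7, 9, 13]` → arr = [9, 15, 4, 7, 9, 13]
`value = sum(arr)` → value = 57
So value = 57

Answer: 57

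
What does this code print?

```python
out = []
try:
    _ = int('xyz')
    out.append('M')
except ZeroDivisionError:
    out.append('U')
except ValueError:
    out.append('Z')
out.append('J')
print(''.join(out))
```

Execution trace: 'Z' (except ValueError) → 'J' (after the try/except). Output: ZJ

Answer: ZJ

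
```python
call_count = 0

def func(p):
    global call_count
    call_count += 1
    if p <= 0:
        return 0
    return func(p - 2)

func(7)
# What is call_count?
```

Linear recursion stepping by 2: 5 calls from p=7 down to ≤0.

Answer: 5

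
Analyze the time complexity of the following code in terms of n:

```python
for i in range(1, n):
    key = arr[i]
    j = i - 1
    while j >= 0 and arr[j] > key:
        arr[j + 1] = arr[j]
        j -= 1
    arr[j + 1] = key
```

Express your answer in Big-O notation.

This is Insertion sort. Time complexity: O(n²).

Answer: O(n²)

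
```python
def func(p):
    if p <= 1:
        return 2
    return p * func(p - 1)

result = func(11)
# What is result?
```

func(11) = 11 * 10 * 9 * 8 * 7 * 6 * 5 * 4 * 3 * 2 * 2 = 79833600

Answer: 79833600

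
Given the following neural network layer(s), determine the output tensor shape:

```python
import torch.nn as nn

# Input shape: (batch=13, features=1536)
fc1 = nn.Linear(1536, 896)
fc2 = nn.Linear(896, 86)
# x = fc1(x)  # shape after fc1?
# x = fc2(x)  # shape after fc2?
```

Input: (13, 1536) -> after fc1: (13, 896) -> Output: (13, 86)

Answer: (13, 86)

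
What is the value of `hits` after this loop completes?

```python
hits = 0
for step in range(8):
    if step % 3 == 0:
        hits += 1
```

Count numbers divisible by 3 in range(8)
`hits` takes the values: 0 → 1 → 2 → 3

Answer: 3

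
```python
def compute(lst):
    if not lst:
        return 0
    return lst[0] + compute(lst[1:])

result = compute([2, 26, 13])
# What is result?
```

2 + 26 + 13 + 0 = 41

Answer: 41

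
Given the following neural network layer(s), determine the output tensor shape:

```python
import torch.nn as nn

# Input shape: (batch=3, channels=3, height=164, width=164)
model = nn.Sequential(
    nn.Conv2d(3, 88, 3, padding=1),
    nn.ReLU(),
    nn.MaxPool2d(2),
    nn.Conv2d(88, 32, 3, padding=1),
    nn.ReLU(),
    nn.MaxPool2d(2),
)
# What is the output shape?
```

Input: (3, 3, 164, 164) -> after first Conv2d: (3, 88, 164, 164) -> after first MaxPool2d: (3, 88, 82, 82) -> after second Conv2d: (3, 32, 82, 82) -> Output: (3, 32, 41, 41)

Answer: (3, 32, 41, 41)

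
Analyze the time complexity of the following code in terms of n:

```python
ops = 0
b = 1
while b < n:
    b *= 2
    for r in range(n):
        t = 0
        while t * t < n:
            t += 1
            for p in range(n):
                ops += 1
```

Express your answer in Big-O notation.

Each loop level contributes: log n × n × √n × n. Multiplying the contributions gives O(n^2√n log n).

Answer: O(n^2√n log n)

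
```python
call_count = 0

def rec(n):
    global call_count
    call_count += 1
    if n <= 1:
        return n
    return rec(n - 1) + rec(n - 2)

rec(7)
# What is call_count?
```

Calls(n) = 1 + Calls(n-1) + Calls(n-2); Calls(0)=Calls(1)=1. For n=7 this gives 41.

Answer: 41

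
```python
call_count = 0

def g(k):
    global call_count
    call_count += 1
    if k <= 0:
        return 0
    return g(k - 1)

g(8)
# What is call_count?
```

Linear recursion stepping by 1: 9 calls from k=8 down to ≤0.

Answer: 9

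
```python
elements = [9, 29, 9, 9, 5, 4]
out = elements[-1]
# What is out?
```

Trace:
`elements = [9, 29, 9, 9, 5, 4]` → elements = [9, 29, 9, 9, 5, 4]
`out = elements[-1]` → out = 4
So out = 4

Answer: 4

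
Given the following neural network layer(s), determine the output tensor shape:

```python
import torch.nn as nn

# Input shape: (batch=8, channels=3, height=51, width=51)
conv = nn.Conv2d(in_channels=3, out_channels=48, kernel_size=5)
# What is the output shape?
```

Input: (8, 3, 51, 51) -> Output: (8, 48, 47, 47)

Answer: (8, 48, 47, 47)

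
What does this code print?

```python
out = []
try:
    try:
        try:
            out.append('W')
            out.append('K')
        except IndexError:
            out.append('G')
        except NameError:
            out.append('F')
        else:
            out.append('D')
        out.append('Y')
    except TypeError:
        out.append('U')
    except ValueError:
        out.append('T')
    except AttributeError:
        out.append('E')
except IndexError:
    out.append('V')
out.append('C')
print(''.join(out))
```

Execution trace: 'W' (inner try body) → 'K' (inner try body, no exception) → 'D' (inner else) → 'Y' (try body, no exception) → 'C' (after the try/except). Output: WKDYC

Answer: WKDYC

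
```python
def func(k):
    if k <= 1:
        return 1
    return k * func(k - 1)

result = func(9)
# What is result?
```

func(9) = 9 * 8 * 7 * 6 * 5 * 4 * 3 * 2 * 1 = 362880

Answer: 362880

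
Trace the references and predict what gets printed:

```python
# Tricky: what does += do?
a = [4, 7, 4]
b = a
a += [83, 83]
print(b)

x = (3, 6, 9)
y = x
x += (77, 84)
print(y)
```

Key concept: += behavior differs for mutable vs immutable.
Step by step:
`a = [4, 7, 4]` → a = [4, 7, 4]
`b = a` → b = [4, 7, 4] (same object as a)
`a += [83, 83]` → a = [4, 7, 4, 83, 83] (same object as b); b = [4, 7, 4, 83, 83] (same object as a)
`print(b)` → prints [4, 7, 4, 83, 83]
`x = (3, 6, 9)` → x = (3, 6, 9)
`y = x` → y = (3, 6, 9)
`x += (77, 84)` → x = (3, 6, 9, 77, 84)
`print(y)` → prints (3, 6, 9)

Answer:
[4, 7, 4, 83, 83]
(3, 6, 9)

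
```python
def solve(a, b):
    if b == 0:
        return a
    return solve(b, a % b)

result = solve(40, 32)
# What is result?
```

solve(40, 32) -> solve(32, 8) -> solve(8, 0) -> 8

Answer: 8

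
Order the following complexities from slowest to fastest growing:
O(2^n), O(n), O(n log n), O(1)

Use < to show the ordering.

Ordered by growth rate: O(1) < O(n) < O(n log n) < O(2^n)

Answer: O(1) < O(n) < O(n log n) < O(2^n)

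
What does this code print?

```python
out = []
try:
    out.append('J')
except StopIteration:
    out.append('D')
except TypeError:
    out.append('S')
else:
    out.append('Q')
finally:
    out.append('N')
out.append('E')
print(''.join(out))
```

Execution trace: 'J' (try body, no exception) → 'Q' (else) → 'N' (finally) → 'E' (after the try/except). Output: JQNE

Answer: JQNE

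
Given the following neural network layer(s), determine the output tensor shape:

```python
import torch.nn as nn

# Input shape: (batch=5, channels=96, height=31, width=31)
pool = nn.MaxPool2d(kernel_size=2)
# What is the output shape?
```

Input: (5, 96, 31, 31) -> Output: (5, 96, 15, 15)

Answer: (5, 96, 15, 15)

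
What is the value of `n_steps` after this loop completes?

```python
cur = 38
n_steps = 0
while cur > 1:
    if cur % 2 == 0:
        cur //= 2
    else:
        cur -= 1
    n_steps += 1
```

Steps to reduce 38 to 1
`n_steps` takes the values: 0 → 1 → 2 → 3 → 4 → 5 → 6 → 7

Answer: 7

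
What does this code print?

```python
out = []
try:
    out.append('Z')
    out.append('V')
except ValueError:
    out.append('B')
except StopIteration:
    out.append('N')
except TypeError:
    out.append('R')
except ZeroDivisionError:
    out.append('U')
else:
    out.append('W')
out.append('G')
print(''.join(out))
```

Execution trace: 'Z' (try body) → 'V' (try body, no exception) → 'W' (else) → 'G' (after the try/except). Output: ZVWG

Answer: ZVWG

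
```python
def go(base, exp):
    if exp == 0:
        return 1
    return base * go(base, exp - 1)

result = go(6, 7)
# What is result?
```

go(6, 7) = 6 * 6 * 6 * 6 * 6 * 6 * 6 = 279936

Answer: 279936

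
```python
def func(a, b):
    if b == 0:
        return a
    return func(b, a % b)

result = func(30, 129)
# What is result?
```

func(30, 129) -> func(129, 30) -> func(30, 9) -> func(9, 3) -> func(3, 0) -> 3

Answer: 3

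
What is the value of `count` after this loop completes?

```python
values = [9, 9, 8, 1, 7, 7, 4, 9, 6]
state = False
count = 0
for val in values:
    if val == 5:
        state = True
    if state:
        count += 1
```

Count elements after first 5 in [9, 9, 8, 1, 7, 7, 4, 9, 6]
`count` takes the values: 0

Answer: 0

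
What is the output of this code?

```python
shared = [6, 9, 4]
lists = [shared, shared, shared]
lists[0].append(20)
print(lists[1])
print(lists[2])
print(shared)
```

Key concept: list of same reference.
Step by step:
`shared = [6, 9, 4]` → shared = [6, 9, 4]
`lists = [shared, shared, shared]` → lists = [[6, 9, 4], [6, 9, 4], [6, 9, 4]]
`lists[0].append(20)` → shared = [6, 9, 4, 20]; lists = [[6, 9, 4, 20], [6, 9, 4, 20], [6, 9, 4, 20]]
`print(lists[1])` → prints [6, 9, 4, 20]
`print(lists[2])` → prints [6, 9, 4, 20]
`print(shared)` → prints [6, 9, 4, 20]

Answer:
[6, 9, 4, 20]
[6, 9, 4, 20]
[6, 9, 4, 20]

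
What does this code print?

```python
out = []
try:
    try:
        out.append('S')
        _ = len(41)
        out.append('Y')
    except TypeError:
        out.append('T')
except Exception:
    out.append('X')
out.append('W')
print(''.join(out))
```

Execution trace: 'S' (inner try body) → 'T' (inner except TypeError) → 'W' (after the try/except). Output: STW

Answer: STW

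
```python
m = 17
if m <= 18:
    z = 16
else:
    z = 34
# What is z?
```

Trace:
`m = 17` → m = 17
`if m <= 18: ...` → m <= 18 is True → z = 16
So z = 16

Answer: 16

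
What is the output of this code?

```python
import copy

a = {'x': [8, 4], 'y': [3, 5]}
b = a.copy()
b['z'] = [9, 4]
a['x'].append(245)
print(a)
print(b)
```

Key concept: shallow copy of dict with mutable values.
Step by step:
`a = {'x': [8, 4], 'y': [3, 5]}` → a = {'x': [8, 4], 'y': [3, 5]}
`b = a.copy()` → b = {'x': [8, 4], 'y': [3, 5]}
`b['z'] = [9, 4]` → b = {'x': [8, 4], 'y': [3, 5], 'z': [9, 4]}
`a['x'].append(245)` → a = {'x': [8, 4, 245], 'y': [3, 5]}; b = {'x': [8, 4, 245], 'y': [3, 5], 'z': [9, 4]}
`print(a)` → prints {'x': [8, 4, 245], 'y': [3, 5]}
`print(b)` → prints {'x': [8, 4, 245], 'y': [3, 5], 'z': [9, 4]}

Answer:
{'x': [8, 4, 245], 'y': [3, 5]}
{'x': [8, 4, 245], 'y': [3, 5], 'z': [9, 4]}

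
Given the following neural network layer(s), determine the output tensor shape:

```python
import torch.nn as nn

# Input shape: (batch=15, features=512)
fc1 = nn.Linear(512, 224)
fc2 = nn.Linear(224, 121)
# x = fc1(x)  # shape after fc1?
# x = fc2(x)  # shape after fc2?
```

Input: (15, 512) -> after fc1: (15, 224) -> Output: (15, 121)

Answer: (15, 121)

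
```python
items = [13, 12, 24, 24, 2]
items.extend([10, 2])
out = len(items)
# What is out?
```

Trace:
`items = [13, 12, 24, 24, 2]` → items = [13, 12, 24, 24, 2]
`items.extend([10, 2])` → items = [13, 12, 24, 24, 2, 10, 2]
`out = len(items)` → out = 7
So out = 7

Answer: 7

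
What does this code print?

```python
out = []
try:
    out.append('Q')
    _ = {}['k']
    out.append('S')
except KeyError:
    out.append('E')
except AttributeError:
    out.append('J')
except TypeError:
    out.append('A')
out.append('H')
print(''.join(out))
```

Execution trace: 'Q' (try body) → 'E' (except KeyError) → 'H' (after the try/except). Output: QEH

Answer: QEH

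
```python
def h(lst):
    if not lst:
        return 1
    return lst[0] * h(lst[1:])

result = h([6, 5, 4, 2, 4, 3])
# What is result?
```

Product over [6, 5, 4, 2, 4, 3] = 6 * 5 * 4 * 2 * 4 * 3 = 2880

Answer: 2880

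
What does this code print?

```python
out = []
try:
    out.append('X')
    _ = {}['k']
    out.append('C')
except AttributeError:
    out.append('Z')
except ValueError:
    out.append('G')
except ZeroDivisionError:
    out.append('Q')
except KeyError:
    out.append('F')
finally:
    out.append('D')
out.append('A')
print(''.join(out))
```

Execution trace: 'X' (try body) → 'F' (except KeyError) → 'D' (finally) → 'A' (after the try/except). Output: XFDA

Answer: XFDA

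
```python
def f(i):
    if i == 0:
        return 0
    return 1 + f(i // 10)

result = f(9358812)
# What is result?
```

Count of digits of 9358812: 7

Answer: 7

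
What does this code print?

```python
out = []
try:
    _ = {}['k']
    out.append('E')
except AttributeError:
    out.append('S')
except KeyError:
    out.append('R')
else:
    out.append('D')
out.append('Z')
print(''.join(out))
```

Execution trace: 'R' (except KeyError) → 'Z' (after the try/except). Output: RZ

Answer: RZ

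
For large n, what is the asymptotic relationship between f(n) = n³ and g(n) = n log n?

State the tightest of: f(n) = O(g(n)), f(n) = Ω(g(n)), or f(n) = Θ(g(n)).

n³ vs n log n: f(n) = Ω(g(n)) but not O(g(n)) — n³ grows strictly faster than n log n.

Answer: f(n) = Ω(g(n)) but not O(g(n)) — n³ grows strictly faster than n log n.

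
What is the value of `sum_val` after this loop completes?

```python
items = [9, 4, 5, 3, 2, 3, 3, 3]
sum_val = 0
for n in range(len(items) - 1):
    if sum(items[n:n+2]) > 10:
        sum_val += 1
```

Count windows with sum > 10
`sum_val` takes the values: 0 → 1

Answer: 1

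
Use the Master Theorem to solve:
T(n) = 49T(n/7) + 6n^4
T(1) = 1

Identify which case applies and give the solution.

a=49, b=7, f(n)=6n^4. log_7(49) = 2. Since c=4 > 2 and the regularity condition holds (49(n/7)^4 = (49/7^4)n^4 with 49/7^4 < 1), Case 3 applies: T(n) = Θ(f(n)) = O(n^4).

Answer: O(n^4) - Case 3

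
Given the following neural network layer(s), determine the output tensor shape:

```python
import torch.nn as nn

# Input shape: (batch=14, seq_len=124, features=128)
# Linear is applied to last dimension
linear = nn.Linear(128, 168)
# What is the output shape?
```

Input: (14, 124, 128) -> Output: (14, 124, 168)

Answer: (14, 124, 168)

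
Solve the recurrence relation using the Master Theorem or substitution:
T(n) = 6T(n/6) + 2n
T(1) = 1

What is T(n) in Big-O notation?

By Master Theorem: a=6, b=6, f(n)=2n. Since log_6(6) = 1 and f(n) = Θ(n^1), Case 2 applies. T(n) = O(n log n).

Answer: O(n log n)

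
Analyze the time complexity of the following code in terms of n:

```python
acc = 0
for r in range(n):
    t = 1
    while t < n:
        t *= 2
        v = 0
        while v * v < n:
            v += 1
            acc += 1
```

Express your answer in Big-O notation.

Each loop level contributes: n × log n × √n. Multiplying the contributions gives O(n√n log n).

Answer: O(n√n log n)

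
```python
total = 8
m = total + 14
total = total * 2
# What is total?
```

Trace:
`total = 8` → total = 8
`m = total + 14` → m = 22
`total = total * 2` → total = 16
So total = 16

Answer: 16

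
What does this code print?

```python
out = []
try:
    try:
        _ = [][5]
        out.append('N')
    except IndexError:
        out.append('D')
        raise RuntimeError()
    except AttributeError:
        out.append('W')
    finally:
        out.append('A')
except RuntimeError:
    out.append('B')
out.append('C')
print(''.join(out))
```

Execution trace: 'D' (except IndexError) → 'A' (finally) → 'B' (outer except RuntimeError) → 'C' (after the try/except). Output: DABC

Answer: DABC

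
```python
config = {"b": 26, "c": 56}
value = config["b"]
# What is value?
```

Trace:
`config = {"b": 26, "c": 56}` → config = {'b': 26, 'c': 56}
`value = config["b"]` → value = 26
So value = 26

Answer: 26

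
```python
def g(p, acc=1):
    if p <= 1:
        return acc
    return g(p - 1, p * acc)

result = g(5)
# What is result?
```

Accumulator trace (n, acc): (5, 1) -> (4, 5) -> (3, 20) -> (2, 60) -> (1, 120) -> return 120

Answer: 120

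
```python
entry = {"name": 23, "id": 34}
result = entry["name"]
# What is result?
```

Trace:
`entry = {"name": 23, "id": 34}` → entry = {'name': 23, 'id': 34}
`result = entry["name"]` → result = 23
So result = 23

Answer: 23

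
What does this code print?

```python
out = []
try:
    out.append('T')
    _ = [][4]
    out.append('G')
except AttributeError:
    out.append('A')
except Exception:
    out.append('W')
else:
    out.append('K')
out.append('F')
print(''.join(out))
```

Execution trace: 'T' (try body) → 'W' (except Exception) → 'F' (after the try/except). Output: TWF

Answer: TWF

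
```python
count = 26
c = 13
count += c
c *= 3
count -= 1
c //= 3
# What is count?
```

Trace:
`count = 26` → count = 26
`c = 13` → c = 13
`count += c` → count = 39
`c *= 3` → c = 39
`count -= 1` → count = 38
`c //= 3` → c = 13
So count = 38

Answer: 38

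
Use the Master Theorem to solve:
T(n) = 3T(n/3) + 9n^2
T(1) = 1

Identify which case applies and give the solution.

a=3, b=3, f(n)=9n^2. log_3(3) = 1. Since c=2 > 1 and the regularity condition holds (3(n/3)^2 = (3/3^2)n^2 with 3/3^2 < 1), Case 3 applies: T(n) = Θ(f(n)) = O(n^2).

Answer: O(n^2) - Case 3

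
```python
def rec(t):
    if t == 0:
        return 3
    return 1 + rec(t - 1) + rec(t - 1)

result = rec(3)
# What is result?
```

rec(t) = 1 + 2·rec(t-1), rec(0)=3. Closed form: (3+1)·2^3 - 1 = 31.

Answer: 31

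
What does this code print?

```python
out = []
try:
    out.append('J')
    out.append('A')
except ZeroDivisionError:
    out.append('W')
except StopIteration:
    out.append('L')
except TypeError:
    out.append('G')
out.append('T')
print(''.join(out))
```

Execution trace: 'J' (try body) → 'A' (try body, no exception) → 'T' (after the try/except). Output: JAT

Answer: JAT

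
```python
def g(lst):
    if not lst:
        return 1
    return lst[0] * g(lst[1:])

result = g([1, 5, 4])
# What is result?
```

Product over [1, 5, 4] = 1 * 5 * 4 = 20

Answer: 20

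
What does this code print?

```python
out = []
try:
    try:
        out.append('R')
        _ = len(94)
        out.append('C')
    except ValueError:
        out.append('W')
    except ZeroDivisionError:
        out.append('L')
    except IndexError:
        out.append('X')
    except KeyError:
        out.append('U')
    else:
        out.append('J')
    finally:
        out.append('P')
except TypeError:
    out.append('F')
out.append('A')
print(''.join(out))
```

Execution trace: 'R' (try body) → 'P' (finally) → 'F' (outer except TypeError) → 'A' (after the try/except). Output: RPFA

Answer: RPFA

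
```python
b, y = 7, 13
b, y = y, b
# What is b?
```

Trace:
`b, y = 7, 13` → b = 7; y = 13
`b, y = y, b` → b = 13; y = 7
So b = 13

Answer: 13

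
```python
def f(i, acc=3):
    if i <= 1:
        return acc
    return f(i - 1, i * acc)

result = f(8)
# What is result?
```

Accumulator trace (n, acc): (8, 3) -> (7, 24) -> (6, 168) -> (5, 1008) -> (4, 5040) -> (3, 20160) -> (2, 60480) -> (1, 120960) -> return 120960

Answer: 120960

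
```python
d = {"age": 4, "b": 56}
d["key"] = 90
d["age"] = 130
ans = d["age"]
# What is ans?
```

Trace:
`d = {"age": 4, "b": 56}` → d = {'age': 4, 'b': 56}
`d["key"] = 90` → d = {'age': 4, 'b': 56, 'key': 90}
`d["age"] = 130` → d = {'age': 130, 'b': 56, 'key': 90}
`ans = d["age"]` → ans = 130
So ans = 130

Answer: 130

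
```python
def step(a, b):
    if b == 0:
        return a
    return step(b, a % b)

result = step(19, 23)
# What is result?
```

step(19, 23) -> step(23, 19) -> step(19, 4) -> step(4, 3) -> step(3, 1) -> step(1, 0) -> 1

Answer: 1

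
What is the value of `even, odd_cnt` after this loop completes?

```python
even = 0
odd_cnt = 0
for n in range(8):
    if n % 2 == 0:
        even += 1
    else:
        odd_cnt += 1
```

Count evens and odds in range(8)
`even, odd_cnt` takes the values: (0, 0) → (1, 0) → (1, 1) → (2, 1) → (2, 2) → (3, 2) → (3, 3) → (4, 3) → (4, 4)

Answer: 4, 4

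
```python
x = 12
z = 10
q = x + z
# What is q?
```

Trace:
`x = 12` → x = 12
`z = 10` → z = 10
`q = x + z` → q = 22
So q = 22

Answer: 22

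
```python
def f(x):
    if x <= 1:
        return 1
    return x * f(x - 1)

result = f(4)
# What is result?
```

f(4) = 4 * 3 * 2 * 1 = 24

Answer: 24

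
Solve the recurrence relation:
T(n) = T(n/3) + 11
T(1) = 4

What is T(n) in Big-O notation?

Each step divides n by 3 and adds 11. After log_3(n) steps we reach T(1)=4. So T(n) = 11·log_3(n) + 4 = O(log n).

Answer: O(log n)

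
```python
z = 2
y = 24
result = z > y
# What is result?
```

Trace:
`z = 2` → z = 2
`y = 24` → y = 24
`result = z > y` → result = False
So result = False

Answer: False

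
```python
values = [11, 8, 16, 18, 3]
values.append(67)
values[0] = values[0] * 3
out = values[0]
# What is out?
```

Trace:
`values = [11, 8, 16, 18, 3]` → values = [11, 8, 16, 18, 3]
`values.append(67)` → values = [11, 8, 16, 18, 3, 67]
`values[0] = values[0] * 3` → values = [33, 8, 16, 18, 3, 67]
`out = values[0]` → out = 33
So out = 33

Answer: 33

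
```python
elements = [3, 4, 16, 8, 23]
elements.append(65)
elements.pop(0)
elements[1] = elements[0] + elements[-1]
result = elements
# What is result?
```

Trace:
`elements = [3, 4, 16, 8, 23]` → elements = [3, 4, 16, 8, 23]
`elements.append(65)` → elements = [3, 4, 16, 8, 23, 65]
`elements.pop(0)` → elements = [4, 16, 8, 23, 65]
`elements[1] = elements[0] + elements[-1]` → elements = [4, 69, 8, 23, 65]
`result = elements` → result = [4, 69, 8, 23, 65]
So result = [4, 69, 8, 23, 65]

Answer: [4, 69, 8, 23, 65]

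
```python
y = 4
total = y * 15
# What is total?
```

Trace:
`y = 4` → y = 4
`total = y * 15` → total = 60
So total = 60

Answer: 60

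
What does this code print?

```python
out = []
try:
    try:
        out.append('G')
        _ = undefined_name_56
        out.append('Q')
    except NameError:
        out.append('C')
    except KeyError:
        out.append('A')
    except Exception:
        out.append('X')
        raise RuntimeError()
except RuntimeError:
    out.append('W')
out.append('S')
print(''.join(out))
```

Execution trace: 'G' (inner try body) → 'C' (inner except NameError) → 'S' (after the try/except). Output: GCS

Answer: GCS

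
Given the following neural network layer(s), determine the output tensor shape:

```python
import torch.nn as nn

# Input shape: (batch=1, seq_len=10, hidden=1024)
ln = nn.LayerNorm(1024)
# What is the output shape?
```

Input: (1, 10, 1024) -> Output: (1, 10, 1024)

Answer: (1, 10, 1024)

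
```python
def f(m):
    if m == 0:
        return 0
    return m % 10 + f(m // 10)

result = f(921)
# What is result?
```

Sum of digits of 921: 1 + 2 + 9 = 12

Answer: 12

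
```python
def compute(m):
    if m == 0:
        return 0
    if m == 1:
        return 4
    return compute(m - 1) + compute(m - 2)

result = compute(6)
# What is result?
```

Build up from base cases: compute(0)=0, compute(1)=4, compute(2)=4, compute(3)=8, compute(4)=12, compute(5)=20, compute(6)=32

Answer: 32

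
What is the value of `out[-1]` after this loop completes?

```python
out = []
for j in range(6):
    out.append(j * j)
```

Last element of squares 0 to 5
`out` takes the values: [] → [0] → [0, 1] → [0, 1, 4] → [0, 1, 4, 9] → [0, 1, 4, 9, 16] → [0, 1, 4, 9, 16, 25]
So `out[-1]` = 25

Answer: 25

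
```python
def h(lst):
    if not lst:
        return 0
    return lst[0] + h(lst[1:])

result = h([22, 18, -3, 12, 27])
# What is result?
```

22 + 18 + (-3) + 12 + 27 + 0 = 76

Answer: 76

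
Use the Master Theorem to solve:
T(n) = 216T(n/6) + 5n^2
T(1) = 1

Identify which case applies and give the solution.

a=216, b=6, f(n)=5n^2. log_6(216) = 3. Since c=2 < 3, Case 1 applies: T(n) = Θ(n^log_b(a)) = O(n^3).

Answer: O(n^3) - Case 1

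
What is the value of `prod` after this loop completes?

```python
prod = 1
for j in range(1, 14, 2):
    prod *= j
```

Product of 1, 3, 5, ... up to 13
`prod` takes the values: 1 → 3 → 15 → 105 → 945 → 10395 → 135135

Answer: 135135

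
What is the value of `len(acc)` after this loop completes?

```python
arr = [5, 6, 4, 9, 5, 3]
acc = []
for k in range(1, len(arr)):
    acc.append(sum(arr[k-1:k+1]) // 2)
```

Number of 2-element averages
`acc` takes the values: [] → [5] → [5, 5] → [5, 5, 6] → [5, 5, 6, 7] → [5, 5, 6, 7, 4]
So `len(acc)` = 5

Answer: 5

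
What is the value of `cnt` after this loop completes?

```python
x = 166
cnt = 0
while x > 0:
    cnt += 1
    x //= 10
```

Count digits by repeated division by 10
`cnt` takes the values: 0 → 1 → 2 → 3

Answer: 3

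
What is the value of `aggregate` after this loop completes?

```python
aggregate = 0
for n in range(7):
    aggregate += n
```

Sum of 0 to 6 = 21
`aggregate` takes the values: 0 → 1 → 3 → 6 → 10 → 15 → 21

Answer: 21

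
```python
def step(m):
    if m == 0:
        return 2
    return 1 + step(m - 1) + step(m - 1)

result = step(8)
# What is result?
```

step(m) = 1 + 2·step(m-1), step(0)=2. Closed form: (2+1)·2^8 - 1 = 767.

Answer: 767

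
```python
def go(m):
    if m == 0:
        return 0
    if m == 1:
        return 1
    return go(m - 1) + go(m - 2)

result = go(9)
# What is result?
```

Build up from base cases: go(0)=0, go(1)=1, go(2)=1, go(3)=2, go(4)=3, go(5)=5, go(6)=8, ..., go(9)=34

Answer: 34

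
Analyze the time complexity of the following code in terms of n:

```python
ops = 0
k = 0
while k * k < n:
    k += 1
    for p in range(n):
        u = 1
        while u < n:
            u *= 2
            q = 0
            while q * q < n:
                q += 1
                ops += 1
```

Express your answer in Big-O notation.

Each loop level contributes: √n × n × log n × √n. Multiplying the contributions gives O(n^2 log n).

Answer: O(n^2 log n)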